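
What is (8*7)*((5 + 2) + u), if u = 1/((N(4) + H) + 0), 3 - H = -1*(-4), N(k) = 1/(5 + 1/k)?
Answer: 5488/17 ≈ 322.82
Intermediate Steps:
H = -1 (H = 3 - (-1)*(-4) = 3 - 1*4 = 3 - 4 = -1)
u = -21/17 (u = 1/((4/(1 + 5*4) - 1) + 0) = 1/((4/(1 + 20) - 1) + 0) = 1/((4/21 - 1) + 0) = 1/(-17/21 + 0) = 1/(-17/21) = -21/17 ≈ -1.2353)
(8*7)*((5 + 2) + u) = (8*7)*((5 + 2) - 21/17) = 56*(7 - 21/17) = 56*(98/17) = 5488/17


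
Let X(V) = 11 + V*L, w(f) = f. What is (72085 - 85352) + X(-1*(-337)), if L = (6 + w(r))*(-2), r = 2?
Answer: -18648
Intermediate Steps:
L = -16 (L = (6 + 2)*(-2) = 8*(-2) = -16)
X(V) = 11 - 16*V (X(V) = 11 + V*(-16) = 11 - 16*V)
(72085 - 85352) + X(-1*(-337)) = (72085 - 85352) + (11 - (-16)*(-337)) = -13267 + (11 - 16*337) = -13267 + (11 - 5392) = -13267 - 5381 = -18648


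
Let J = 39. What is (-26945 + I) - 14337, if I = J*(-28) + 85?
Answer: -42289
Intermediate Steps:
I = -1007 (I = 39*(-28) + 85 = -1092 + 85 = -1007)
(-26945 + I) - 14337 = (-26945 - 1007) - 14337 = -27952 - 14337 = -42289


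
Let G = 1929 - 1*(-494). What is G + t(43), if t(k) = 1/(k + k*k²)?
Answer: 192749651/79550 ≈ 2423.0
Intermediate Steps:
G = 2423 (G = 1929 + 494 = 2423)
t(k) = 1/(k + k³)
G + t(43) = 2423 + 1/(43 + 43³) = 2423 + 1/(43 + 79507) = 2423 + 1/79550 = 192749651/79550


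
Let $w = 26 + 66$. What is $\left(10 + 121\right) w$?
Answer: $12052$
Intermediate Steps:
$w = 92$
$\left(10 + 121\right) w = \left(10 + 121\right) 92 = 131 \cdot 92 = 12052$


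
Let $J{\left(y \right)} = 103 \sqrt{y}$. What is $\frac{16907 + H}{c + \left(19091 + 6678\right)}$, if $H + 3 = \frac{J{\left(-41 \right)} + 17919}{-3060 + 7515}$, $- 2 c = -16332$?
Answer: $\frac{760861}{1527075} + \frac{103 i \sqrt{41}}{151180425} \approx 0.49825 + 4.3625 \cdot 10^{-6} i$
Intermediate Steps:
$c = 8166$ ($c = \left(- \frac{1}{2}\right) \left(-16332\right) = 8166$)
$H = \frac{46}{45} + \frac{103 i \sqrt{41}}{4455}$ ($H = -3 + \frac{103 \sqrt{-41} + 17919}{-3060 + 7515} = -3 + \frac{103 i \sqrt{41} + 17919}{4455} = -3 + \left(103 i \sqrt{41} + 17919\right) \frac{1}{4455} = -3 + \left(17919 + 103 i \sqrt{41}\right) \frac{1}{4455} = -3 + \left(\frac{181}{45} + \frac{103 i \sqrt{41}}{4455}\right) = \frac{46}{45} + \frac{103 i \sqrt{41}}{4455} \approx 1.0222 + 0.14804 i$)
$\frac{16907 + H}{c + \left(19091 + 6678\right)} = \frac{16907 + \left(\frac{46}{45} + \frac{103 i \sqrt{41}}{4455}\right)}{8166 + \left(19091 + 6678\right)} = \frac{\frac{760861}{45} + \frac{103 i \sqrt{41}}{4455}}{8166 + 25769} = \frac{\frac{760861}{45} + \frac{103 i \sqrt{41}}{4455}}{33935} = \left(\frac{760861}{45} + \frac{103 i \sqrt{41}}{4455}\right) \frac{1}{33935} = \frac{760861}{1527075} + \frac{103 i \sqrt{41}}{151180425}$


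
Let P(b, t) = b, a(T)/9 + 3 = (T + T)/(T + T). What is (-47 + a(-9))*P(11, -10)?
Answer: -715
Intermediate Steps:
a(T) = -18 (a(T) = -27 + 9*((T + T)/(T + T)) = -27 + 9*((2*T)/((2*T))) = -27 + 9*((2*T)*(1/(2*T))) = -27 + 9*1 = -27 + 9 = -18)
(-47 + a(-9))*P(11, -10) = (-47 - 18)*11 = -65*11 = -715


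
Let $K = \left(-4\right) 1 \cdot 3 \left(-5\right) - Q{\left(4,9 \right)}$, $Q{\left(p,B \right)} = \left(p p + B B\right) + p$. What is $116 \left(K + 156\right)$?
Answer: $13340$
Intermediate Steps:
$Q{\left(p,B \right)} = p + B^{2} + p^{2}$ ($Q{\left(p,B \right)} = \left(p^{2} + B^{2}\right) + p = \left(B^{2} + p^{2}\right) + p = p + B^{2} + p^{2}$)
$K = -41$ ($K = \left(-4\right) 1 \cdot 3 \left(-5\right) - \left(4 + 9^{2} + 4^{2}\right) = \left(-4\right) \left(-15\right) - \left(4 + 81 + 16\right) = 60 - 101 = -41$)
$116 \left(K + 156\right) = 116 \left(-41 + 156\right) = 116 \cdot 115 = 13340$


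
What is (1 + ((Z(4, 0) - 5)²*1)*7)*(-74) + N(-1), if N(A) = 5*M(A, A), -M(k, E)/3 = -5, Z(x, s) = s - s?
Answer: -12949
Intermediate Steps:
Z(x, s) = 0
M(k, E) = 15 (M(k, E) = -3*(-5) = 15)
N(A) = 75 (N(A) = 5*15 = 75)
(1 + ((Z(4, 0) - 5)²*1)*7)*(-74) + N(-1) = (1 + ((0 - 5)²*1)*7)*(-74) + 75 = (1 + ((-5)²*1)*7)*(-74) + 75 = (1 + (25*1)*7)*(-74) + 75 = (1 + 25*7)*(-74) + 75 = (1 + 175)*(-74) + 75 = 176*(-74) + 75 = -13024 + 75 = -12949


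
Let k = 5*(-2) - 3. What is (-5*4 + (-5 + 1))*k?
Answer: 312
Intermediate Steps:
k = -13 (k = -10 - 3 = -13)
(-5*4 + (-5 + 1))*k = (-5*4 + (-5 + 1))*(-13) = (-20 - 4)*(-13) = -24*(-13) = 312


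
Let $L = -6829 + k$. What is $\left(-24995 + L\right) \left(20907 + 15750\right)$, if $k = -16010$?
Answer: $-1753450938$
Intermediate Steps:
$L = -22839$ ($L = -6829 - 16010 = -22839$)
$\left(-24995 + L\right) \left(20907 + 15750\right) = \left(-24995 - 22839\right) \left(20907 + 15750\right) = \left(-47834\right) 36657 = -1753450938$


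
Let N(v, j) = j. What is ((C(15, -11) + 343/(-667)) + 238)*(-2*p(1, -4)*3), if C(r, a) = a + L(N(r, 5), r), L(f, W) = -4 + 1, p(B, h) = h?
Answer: 3577560/667 ≈ 5363.7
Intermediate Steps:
L(f, W) = -3
C(r, a) = -3 + a (C(r, a) = a - 3 = -3 + a)
((C(15, -11) + 343/(-667)) + 238)*(-2*p(1, -4)*3) = (((-3 - 11) + 343/(-667)) + 238)*(-2*(-4)*3) = ((-14 + 343*(-1/667)) + 238)*(8*3) = ((-14 - 343/667) + 238)*24 = (-9681/667 + 238)*24 = (149065/667)*24 = 3577560/667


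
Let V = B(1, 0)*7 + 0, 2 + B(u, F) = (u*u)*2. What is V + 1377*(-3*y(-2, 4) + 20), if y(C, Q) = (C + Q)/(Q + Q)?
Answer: 106029/4 ≈ 26507.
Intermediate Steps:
B(u, F) = -2 + 2*u**2 (B(u, F) = -2 + (u*u)*2 = -2 + u**2*2 = -2 + 2*u**2)
y(C, Q) = (C + Q)/(2*Q) (y(C, Q) = (C + Q)/((2*Q)) = (C + Q)*(1/(2*Q)) = (C + Q)/(2*Q))
V = 0 (V = (-2 + 2*1**2)*7 + 0 = (-2 + 2*1)*7 + 0 = (-2 + 2)*7 + 0 = 0*7 + 0 = 0 + 0 = 0)
V + 1377*(-3*y(-2, 4) + 20) = 0 + 1377*(-3*(-2 + 4)/(2*4) + 20) = 0 + 1377*(-3*2/(2*4) + 20) = 0 + 1377*(-3*1/4 + 20) = 0 + 1377*(-3/4 + 20) = 0 + 1377*(77/4) = 0 + 106029/4 = 106029/4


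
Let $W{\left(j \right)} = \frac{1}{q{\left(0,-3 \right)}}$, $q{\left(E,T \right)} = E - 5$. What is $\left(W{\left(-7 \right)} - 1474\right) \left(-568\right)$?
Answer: $\frac{4186728}{5} \approx 8.3735 \cdot 10^{5}$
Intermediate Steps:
$q{\left(E,T \right)} = -5 + E$ ($q{\left(E,T \right)} = E - 5 = -5 + E$)
$W{\left(j \right)} = - \frac{1}{5}$ ($W{\left(j \right)} = \frac{1}{-5 + 0} = \frac{1}{-5} = - \frac{1}{5}$)
$\left(W{\left(-7 \right)} - 1474\right) \left(-568\right) = \left(- \frac{1}{5} - 1474\right) \left(-568\right) = \left(- \frac{7371}{5}\right) \left(-568\right) = \frac{4186728}{5}$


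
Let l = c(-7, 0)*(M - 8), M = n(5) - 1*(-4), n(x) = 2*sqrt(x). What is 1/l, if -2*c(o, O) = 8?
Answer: -1/4 - sqrt(5)/8 ≈ -0.52951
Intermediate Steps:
c(o, O) = -4 (c(o, O) = -1/2*8 = -4)
M = 4 + 2*sqrt(5) (M = 2*sqrt(5) - 1*(-4) = 2*sqrt(5) + 4 = 4 + 2*sqrt(5) ≈ 8.4721)
l = 16 - 8*sqrt(5) (l = -4*((4 + 2*sqrt(5)) - 8) = -4*(-4 + 2*sqrt(5)) = 16 - 8*sqrt(5) ≈ -1.8885)
1/l = 1/(16 - 8*sqrt(5))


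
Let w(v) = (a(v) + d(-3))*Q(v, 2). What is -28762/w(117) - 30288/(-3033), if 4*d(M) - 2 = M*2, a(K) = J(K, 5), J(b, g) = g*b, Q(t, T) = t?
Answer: 1508587/157716 ≈ 9.5652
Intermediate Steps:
J(b, g) = b*g
a(K) = 5*K (a(K) = K*5 = 5*K)
d(M) = ½ + M/2 (d(M) = ½ + (M*2)/4 = ½ + (2*M)/4 = ½ + M/2)
w(v) = v*(-1 + 5*v) (w(v) = (5*v + (½ + (½)*(-3)))*v = (5*v + (½ - 3/2))*v = (5*v - 1)*v = (-1 + 5*v)*v = v*(-1 + 5*v))
-28762/w(117) - 30288/(-3033) = -28762*1/(117*(-1 + 5*117)) - 30288/(-3033) = -28762*1/(117*(-1 + 585)) - 30288*(-1/3033) = -28762/(117*584) + 10096/1011 = -28762/68328 + 10096/1011 = -28762*1/68328 + 10096/1011 = -197/468 + 10096/1011 = 1508587/157716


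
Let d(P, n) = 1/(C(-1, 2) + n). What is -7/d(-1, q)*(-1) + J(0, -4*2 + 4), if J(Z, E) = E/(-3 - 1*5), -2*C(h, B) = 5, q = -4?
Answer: -45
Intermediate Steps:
C(h, B) = -5/2 (C(h, B) = -1/2*5 = -5/2)
d(P, n) = 1/(-5/2 + n)
J(Z, E) = -E/8 (J(Z, E) = E/(-3 - 5) = E/(-8) = E*(-1/8) = -E/8)
-7/d(-1, q)*(-1) + J(0, -4*2 + 4) = -7/(2/(-5 + 2*(-4)))*(-1) - (-4*2 + 4)/8 = -7/(2/(-5 - 8))*(-1) - (-8 + 4)/8 = -7/(2/(-13))*(-1) - 1/8*(-4) = -7/(2*(-1/13))*(-1) + 1/2 = -7/(-2/13)*(-1) + 1/2 = -7*(-13/2)*(-1) + 1/2 = (91/2)*(-1) + 1/2 = -91/2 + 1/2 = -45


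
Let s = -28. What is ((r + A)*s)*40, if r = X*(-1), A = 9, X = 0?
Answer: -10080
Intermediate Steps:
r = 0 (r = 0*(-1) = 0)
((r + A)*s)*40 = ((0 + 9)*(-28))*40 = (9*(-28))*40 = -252*40 = -10080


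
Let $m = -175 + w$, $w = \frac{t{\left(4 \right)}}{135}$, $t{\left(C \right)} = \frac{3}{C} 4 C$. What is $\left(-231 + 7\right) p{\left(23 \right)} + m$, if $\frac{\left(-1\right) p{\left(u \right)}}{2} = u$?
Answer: $\frac{455809}{45} \approx 10129.0$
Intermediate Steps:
$p{\left(u \right)} = - 2 u$
$t{\left(C \right)} = 12$ ($t{\left(C \right)} = \frac{12}{C} C = 12$)
$w = \frac{4}{45}$ ($w = \frac{12}{135} = 12 \cdot \frac{1}{135} = \frac{4}{45} \approx 0.088889$)
$m = - \frac{7871}{45}$ ($m = -175 + \frac{4}{45} = - \frac{7871}{45} \approx -174.91$)
$\left(-231 + 7\right) p{\left(23 \right)} + m = \left(-231 + 7\right) \left(\left(-2\right) 23\right) - \frac{7871}{45} = \left(-224\right) \left(-46\right) - \frac{7871}{45} = 10304 - \frac{7871}{45} = \frac{455809}{45}$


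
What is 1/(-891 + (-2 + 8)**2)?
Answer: -1/855 ≈ -0.0011696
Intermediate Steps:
1/(-891 + (-2 + 8)**2) = 1/(-891 + 6**2) = 1/(-891 + 36) = 1/(-855) = -1/855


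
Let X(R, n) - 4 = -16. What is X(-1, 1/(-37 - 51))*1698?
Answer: -20376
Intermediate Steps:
X(R, n) = -12 (X(R, n) = 4 - 16 = -12)
X(-1, 1/(-37 - 51))*1698 = -12*1698 = -20376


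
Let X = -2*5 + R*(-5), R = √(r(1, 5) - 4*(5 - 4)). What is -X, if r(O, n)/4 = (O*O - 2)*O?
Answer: 10 + 10*I*√2 ≈ 10.0 + 14.142*I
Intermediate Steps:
r(O, n) = 4*O*(-2 + O²) (r(O, n) = 4*((O*O - 2)*O) = 4*((O² - 2)*O) = 4*((-2 + O²)*O) = 4*(O*(-2 + O²)) = 4*O*(-2 + O²))
R = 2*I*√2 (R = √(4*1*(-2 + 1²) - 4*(5 - 4)) = √(4*1*(-2 + 1) - 4*1) = √(4*1*(-1) - 4) = √(-4 - 4) = √(-8) = 2*I*√2 ≈ 2.8284*I)
X = -10 - 10*I*√2 (X = -2*5 + (2*I*√2)*(-5) = -10 - 10*I*√2 ≈ -10.0 - 14.142*I)
-X = -(-10 - 10*I*√2) = 10 + 10*I*√2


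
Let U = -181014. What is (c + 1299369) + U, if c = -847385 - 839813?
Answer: -568843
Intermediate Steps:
c = -1687198
(c + 1299369) + U = (-1687198 + 1299369) - 181014 = -387829 - 181014 = -568843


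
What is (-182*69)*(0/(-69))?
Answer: 0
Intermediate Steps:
(-182*69)*(0/(-69)) = -0*(-1)/69 = -12558*0 = 0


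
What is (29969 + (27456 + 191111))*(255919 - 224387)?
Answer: 7836837152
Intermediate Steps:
(29969 + (27456 + 191111))*(255919 - 224387) = (29969 + 218567)*31532 = 248536*31532 = 7836837152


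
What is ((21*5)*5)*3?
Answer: 1575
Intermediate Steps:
((21*5)*5)*3 = (105*5)*3 = 525*3 = 1575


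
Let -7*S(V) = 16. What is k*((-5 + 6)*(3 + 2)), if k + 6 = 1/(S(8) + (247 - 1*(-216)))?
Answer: -19343/645 ≈ -29.989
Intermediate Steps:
S(V) = -16/7 (S(V) = -⅐*16 = -16/7)
k = -19343/3225 (k = -6 + 1/(-16/7 + (247 - 1*(-216))) = -6 + 1/(-16/7 + (247 + 216)) = -6 + 1/(-16/7 + 463) = -6 + 1/(3225/7) = -6 + 7/3225 = -19343/3225 ≈ -5.9978)
k*((-5 + 6)*(3 + 2)) = -19343*(-5 + 6)*(3 + 2)/3225 = -19343*5/3225 = -19343/3225*5 = -19343/645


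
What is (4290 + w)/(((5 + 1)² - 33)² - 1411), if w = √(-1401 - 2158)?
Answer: -2145/701 - I*√3559/1402 ≈ -3.0599 - 0.042552*I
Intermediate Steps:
w = I*√3559 (w = √(-3559) = I*√3559 ≈ 59.657*I)
(4290 + w)/(((5 + 1)² - 33)² - 1411) = (4290 + I*√3559)/(((5 + 1)² - 33)² - 1411) = (4290 + I*√3559)/((6² - 33)² - 1411) = (4290 + I*√3559)/((36 - 33)² - 1411) = (4290 + I*√3559)/(3² - 1411) = (4290 + I*√3559)/(9 - 1411) = (4290 + I*√3559)/(-1402) = (4290 + I*√3559)*(-1/1402) = -2145/701 - I*√3559/1402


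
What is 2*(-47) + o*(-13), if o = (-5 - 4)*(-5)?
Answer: -679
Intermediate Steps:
o = 45 (o = -9*(-5) = 45)
2*(-47) + o*(-13) = 2*(-47) + 45*(-13) = -94 - 585 = -679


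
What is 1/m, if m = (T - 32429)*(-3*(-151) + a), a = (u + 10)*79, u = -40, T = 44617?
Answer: -1/23364396 ≈ -4.2800e-8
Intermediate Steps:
a = -2370 (a = (-40 + 10)*79 = -30*79 = -2370)
m = -23364396 (m = (44617 - 32429)*(-3*(-151) - 2370) = 12188*(453 - 2370) = 12188*(-1917) = -23364396)
1/m = 1/(-23364396) = -1/23364396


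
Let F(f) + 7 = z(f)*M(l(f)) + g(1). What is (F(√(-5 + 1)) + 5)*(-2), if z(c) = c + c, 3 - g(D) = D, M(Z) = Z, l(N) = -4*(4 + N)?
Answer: -64 + 128*I ≈ -64.0 + 128.0*I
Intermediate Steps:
l(N) = -16 - 4*N
g(D) = 3 - D
z(c) = 2*c
F(f) = -5 + 2*f*(-16 - 4*f) (F(f) = -7 + ((2*f)*(-16 - 4*f) + (3 - 1*1)) = -7 + (2*f*(-16 - 4*f) + (3 - 1)) = -7 + (2*f*(-16 - 4*f) + 2) = -7 + (2 + 2*f*(-16 - 4*f)) = -5 + 2*f*(-16 - 4*f))
(F(√(-5 + 1)) + 5)*(-2) = ((-5 - 8*√(-5 + 1)*(4 + √(-5 + 1))) + 5)*(-2) = ((-5 - 8*√(-4)*(4 + √(-4))) + 5)*(-2) = ((-5 - 8*2*I*(4 + 2*I)) + 5)*(-2) = ((-5 - 16*I*(4 + 2*I)) + 5)*(-2) = -16*I*(4 + 2*I)*(-2) = 32*I*(4 + 2*I)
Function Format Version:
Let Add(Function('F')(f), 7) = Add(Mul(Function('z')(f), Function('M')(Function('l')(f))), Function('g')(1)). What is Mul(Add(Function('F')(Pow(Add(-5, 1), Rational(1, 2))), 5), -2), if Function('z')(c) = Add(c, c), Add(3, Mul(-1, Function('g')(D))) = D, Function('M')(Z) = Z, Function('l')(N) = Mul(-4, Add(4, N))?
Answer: Add(-64, Mul(128, I)) ≈ Add(-64.000, Mul(128.00, I))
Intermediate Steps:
Function('l')(N) = Add(-16, Mul(-4, N))
Function('g')(D) = Add(3, Mul(-1, D))
Function('z')(c) = Mul(2, c)
Function('F')(f) = Add(-5, Mul(2, f, Add(-16, Mul(-4, f)))) (Function('F')(f) = Add(-7, Add(Mul(Mul(2, f), Add(-16, Mul(-4, f))), Add(3, Mul(-1, 1)))) = Add(-7, Add(Mul(2, f, Add(-16, Mul(-4, f))), Add(3, -1))) = Add(-7, Add(Mul(2, f, Add(-16, Mul(-4, f))), 2)) = Add(-7, Add(2, Mul(2, f, Add(-16, Mul(-4, f))))) = Add(-5, Mul(2, f, Add(-16, Mul(-4, f)))))
Mul(Add(Function('F')(Pow(Add(-5, 1), Rational(1, 2))), 5), -2) = Mul(Add(Add(-5, Mul(-8, Pow(Add(-5, 1), Rational(1, 2)), Add(4, Pow(Add(-5, 1), Rational(1, 2))))), 5), -2) = Mul(Add(Add(-5, Mul(-8, Pow(-4, Rational(1, 2)), Add(4, Pow(-4, Rational(1, 2))))), 5), -2) = Mul(Add(Add(-5, Mul(-8, Mul(2, I), Add(4, Mul(2, I)))), 5), -2) = Mul(Add(Add(-5, Mul(-16, I, Add(4, Mul(2, I)))), 5), -2) = Mul(Mul(-16, I, Add(4, Mul(2, I))), -2) = Mul(32, I, Add(4, Mul(2, I)))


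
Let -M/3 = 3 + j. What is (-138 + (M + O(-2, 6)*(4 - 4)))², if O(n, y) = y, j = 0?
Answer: 21609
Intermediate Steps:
M = -9 (M = -3*(3 + 0) = -3*3 = -9)
(-138 + (M + O(-2, 6)*(4 - 4)))² = (-138 + (-9 + 6*(4 - 4)))² = (-138 + (-9 + 6*0))² = (-138 + (-9 + 0))² = (-138 - 9)² = (-147)² = 21609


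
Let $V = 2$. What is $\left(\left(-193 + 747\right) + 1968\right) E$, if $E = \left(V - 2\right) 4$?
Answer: $0$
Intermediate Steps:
$E = 0$ ($E = \left(2 - 2\right) 4 = 0 \cdot 4 = 0$)
$\left(\left(-193 + 747\right) + 1968\right) E = \left(\left(-193 + 747\right) + 1968\right) 0 = \left(554 + 1968\right) 0 = 2522 \cdot 0 = 0$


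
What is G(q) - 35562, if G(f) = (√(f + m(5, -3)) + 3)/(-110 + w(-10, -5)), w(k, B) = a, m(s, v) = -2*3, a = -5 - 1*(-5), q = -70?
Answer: -3911823/110 - I*√19/55 ≈ -35562.0 - 0.079253*I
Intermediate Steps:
a = 0 (a = -5 + 5 = 0)
m(s, v) = -6
w(k, B) = 0
G(f) = -3/110 - √(-6 + f)/110 (G(f) = (√(f - 6) + 3)/(-110 + 0) = (√(-6 + f) + 3)/(-110) = (3 + √(-6 + f))*(-1/110) = -3/110 - √(-6 + f)/110)
G(q) - 35562 = (-3/110 - √(-6 - 70)/110) - 35562 = (-3/110 - I*√19/55) - 35562 = -3911823/110 - I*√19/55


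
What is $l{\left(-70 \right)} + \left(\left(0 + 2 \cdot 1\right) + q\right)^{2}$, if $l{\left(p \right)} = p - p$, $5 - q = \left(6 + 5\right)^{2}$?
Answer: $12996$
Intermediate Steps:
$q = -116$ ($q = 5 - \left(6 + 5\right)^{2} = 5 - 11^{2} = 5 - 121 = -116$)
$l{\left(p \right)} = 0$
$l{\left(-70 \right)} + \left(\left(0 + 2 \cdot 1\right) + q\right)^{2} = 0 + \left(\left(0 + 2 \cdot 1\right) - 116\right)^{2} = 0 + \left(\left(0 + 2\right) - 116\right)^{2} = 0 + \left(2 - 116\right)^{2} = 0 + \left(-114\right)^{2} = 0 + 12996 = 12996$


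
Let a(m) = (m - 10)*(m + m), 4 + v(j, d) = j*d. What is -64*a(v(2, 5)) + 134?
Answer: 3206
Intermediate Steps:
v(j, d) = -4 + d*j (v(j, d) = -4 + j*d = -4 + d*j)
a(m) = 2*m*(-10 + m) (a(m) = (-10 + m)*(2*m) = 2*m*(-10 + m))
-64*a(v(2, 5)) + 134 = -128*(-4 + 5*2)*(-10 + (-4 + 5*2)) + 134 = -128*(-4 + 10)*(-10 + (-4 + 10)) + 134 = -128*6*(-10 + 6) + 134 = -128*6*(-4) + 134 = -64*(-48) + 134 = 3072 + 134 = 3206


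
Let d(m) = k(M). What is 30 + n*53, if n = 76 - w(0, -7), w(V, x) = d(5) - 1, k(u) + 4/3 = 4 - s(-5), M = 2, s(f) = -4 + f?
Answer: 10478/3 ≈ 3492.7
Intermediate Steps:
k(u) = 35/3 (k(u) = -4/3 + (4 - (-4 - 5)) = -4/3 + (4 - 1*(-9)) = -4/3 + (4 + 9) = -4/3 + 13 = 35/3)
d(m) = 35/3
w(V, x) = 32/3 (w(V, x) = 35/3 - 1 = 32/3)
n = 196/3 (n = 76 - 1*32/3 = 76 - 32/3 = 196/3 ≈ 65.333)
30 + n*53 = 30 + (196/3)*53 = 30 + 10388/3 = 10478/3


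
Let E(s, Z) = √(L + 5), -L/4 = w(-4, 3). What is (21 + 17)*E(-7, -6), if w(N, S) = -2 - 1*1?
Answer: 38*√17 ≈ 156.68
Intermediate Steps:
w(N, S) = -3 (w(N, S) = -2 - 1 = -3)
L = 12 (L = -4*(-3) = 12)
E(s, Z) = √17 (E(s, Z) = √(12 + 5) = √17)
(21 + 17)*E(-7, -6) = (21 + 17)*√17 = 38*√17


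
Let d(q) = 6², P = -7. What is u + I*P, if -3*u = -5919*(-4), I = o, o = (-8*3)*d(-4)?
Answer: -1844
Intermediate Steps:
d(q) = 36
o = -864 (o = -8*3*36 = -24*36 = -864)
I = -864
u = -7892 (u = -(-1973)*(-4) = -⅓*23676 = -7892)
u + I*P = -7892 - 864*(-7) = -7892 + 6048 = -1844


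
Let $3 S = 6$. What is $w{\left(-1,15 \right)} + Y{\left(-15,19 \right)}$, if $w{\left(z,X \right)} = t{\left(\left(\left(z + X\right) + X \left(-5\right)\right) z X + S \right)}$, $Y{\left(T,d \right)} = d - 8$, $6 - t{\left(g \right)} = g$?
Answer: $-900$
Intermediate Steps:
$S = 2$ ($S = \frac{1}{3} \cdot 6 = 2$)
$t{\left(g \right)} = 6 - g$
$Y{\left(T,d \right)} = -8 + d$
$w{\left(z,X \right)} = 4 - X z \left(z - 4 X\right)$ ($w{\left(z,X \right)} = 6 - \left(\left(\left(z + X\right) + X \left(-5\right)\right) z X + 2\right) = 6 - \left(\left(\left(X + z\right) - 5 X\right) z X + 2\right) = 6 - \left(\left(z - 4 X\right) z X + 2\right) = 6 - \left(z \left(z - 4 X\right) X + 2\right) = 6 - \left(X z \left(z - 4 X\right) + 2\right) = 6 - \left(2 + X z \left(z - 4 X\right)\right) = 4 - X z \left(z - 4 X\right)$)
$w{\left(-1,15 \right)} + Y{\left(-15,19 \right)} = \left(4 - 15 \left(-1\right)^{2} + 4 \left(-1\right) 15^{2}\right) + \left(-8 + 19\right) = \left(4 - 15 \cdot 1 + 4 \left(-1\right) 225\right) + 11 = \left(4 - 15 - 900\right) + 11 = -911 + 11 = -900$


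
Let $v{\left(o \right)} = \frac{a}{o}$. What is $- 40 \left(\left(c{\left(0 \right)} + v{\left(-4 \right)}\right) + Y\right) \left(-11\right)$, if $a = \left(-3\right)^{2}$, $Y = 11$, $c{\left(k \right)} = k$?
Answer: $3850$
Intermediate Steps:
$a = 9$
$v{\left(o \right)} = \frac{9}{o}$
$- 40 \left(\left(c{\left(0 \right)} + v{\left(-4 \right)}\right) + Y\right) \left(-11\right) = - 40 \left(\left(0 + \frac{9}{-4}\right) + 11\right) \left(-11\right) = - 40 \left(\left(0 + 9 \left(- \frac{1}{4}\right)\right) + 11\right) \left(-11\right) = - 40 \left(\left(0 - \frac{9}{4}\right) + 11\right) \left(-11\right) = - 40 \left(- \frac{9}{4} + 11\right) \left(-11\right) = \left(-40\right) \frac{35}{4} \left(-11\right) = \left(-350\right) \left(-11\right) = 3850$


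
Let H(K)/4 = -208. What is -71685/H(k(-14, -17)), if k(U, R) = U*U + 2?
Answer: 71685/832 ≈ 86.160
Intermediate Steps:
k(U, R) = 2 + U**2 (k(U, R) = U**2 + 2 = 2 + U**2)
H(K) = -832 (H(K) = 4*(-208) = -832)
-71685/H(k(-14, -17)) = -71685/(-832) = -71685*(-1/832) = 71685/832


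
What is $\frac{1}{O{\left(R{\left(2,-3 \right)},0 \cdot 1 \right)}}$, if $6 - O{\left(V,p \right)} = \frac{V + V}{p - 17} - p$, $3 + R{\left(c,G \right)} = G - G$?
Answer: $\frac{17}{96} \approx 0.17708$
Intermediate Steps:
$R{\left(c,G \right)} = -3$ ($R{\left(c,G \right)} = -3 + \left(G - G\right) = -3 + 0 = -3$)
$O{\left(V,p \right)} = 6 + p - \frac{2 V}{-17 + p}$ ($O{\left(V,p \right)} = 6 - \left(\frac{V + V}{p - 17} - p\right) = 6 - \left(\frac{2 V}{-17 + p} - p\right) = 6 - \left(- p + \frac{2 V}{-17 + p}\right) = 6 + p - \frac{2 V}{-17 + p}$)
$\frac{1}{O{\left(R{\left(2,-3 \right)},0 \cdot 1 \right)}} = \frac{1}{\frac{1}{-17 + 0 \cdot 1} \left(-102 + \left(0 \cdot 1\right)^{2} - 11 \cdot 0 \cdot 1 - -6\right)} = \frac{1}{\frac{1}{-17 + 0} \left(-102 + 0^{2} - 0 + 6\right)} = \frac{1}{\frac{1}{-17} \left(-102 + 0 + 0 + 6\right)} = \frac{1}{\left(- \frac{1}{17}\right) \left(-96\right)} = \frac{1}{\frac{96}{17}} = \frac{17}{96}$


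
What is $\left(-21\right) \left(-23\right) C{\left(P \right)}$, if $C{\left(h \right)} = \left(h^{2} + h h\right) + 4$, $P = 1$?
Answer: $2898$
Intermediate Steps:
$C{\left(h \right)} = 4 + 2 h^{2}$ ($C{\left(h \right)} = \left(h^{2} + h^{2}\right) + 4 = 2 h^{2} + 4 = 4 + 2 h^{2}$)
$\left(-21\right) \left(-23\right) C{\left(P \right)} = \left(-21\right) \left(-23\right) \left(4 + 2 \cdot 1^{2}\right) = 483 \left(4 + 2 \cdot 1\right) = 483 \left(4 + 2\right) = 483 \cdot 6 = 2898$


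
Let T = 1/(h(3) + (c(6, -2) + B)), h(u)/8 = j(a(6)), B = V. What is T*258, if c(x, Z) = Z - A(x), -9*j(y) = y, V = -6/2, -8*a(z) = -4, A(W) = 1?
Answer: -1161/29 ≈ -40.034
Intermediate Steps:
a(z) = ½ (a(z) = -⅛*(-4) = ½)
V = -3 (V = -6*½ = -3)
j(y) = -y/9
c(x, Z) = -1 + Z (c(x, Z) = Z - 1*1 = Z - 1 = -1 + Z)
B = -3
h(u) = -4/9 (h(u) = 8*(-⅑*½) = 8*(-1/18) = -4/9)
T = -9/58 (T = 1/(-4/9 + ((-1 - 2) - 3)) = 1/(-4/9 + (-3 - 3)) = 1/(-4/9 - 6) = 1/(-58/9) = -9/58 ≈ -0.15517)
T*258 = -9/58*258 = -1161/29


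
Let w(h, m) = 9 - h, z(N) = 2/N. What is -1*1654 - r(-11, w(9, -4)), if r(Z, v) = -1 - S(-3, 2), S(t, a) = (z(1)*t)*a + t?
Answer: -1668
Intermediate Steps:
S(t, a) = t + 2*a*t (S(t, a) = ((2/1)*t)*a + t = ((2*1)*t)*a + t = (2*t)*a + t = 2*a*t + t = t + 2*a*t)
r(Z, v) = 14 (r(Z, v) = -1 - (-3)*(1 + 2*2) = -1 - (-3)*(1 + 4) = -1 - (-3)*5 = -1 - 1*(-15) = -1 + 15 = 14)
-1*1654 - r(-11, w(9, -4)) = -1*1654 - 1*14 = -1654 - 14 = -1668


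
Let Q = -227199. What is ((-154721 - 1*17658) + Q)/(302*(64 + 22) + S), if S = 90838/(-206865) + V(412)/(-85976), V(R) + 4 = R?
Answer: -888333080818590/57739396255559 ≈ -15.385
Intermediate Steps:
V(R) = -4 + R
S = -986786101/2223178155 (S = 90838/(-206865) + (-4 + 412)/(-85976) = 90838*(-1/206865) + 408*(-1/85976) = -90838/206865 - 51/10747 = -986786101/2223178155 ≈ -0.44386)
((-154721 - 1*17658) + Q)/(302*(64 + 22) + S) = ((-154721 - 1*17658) - 227199)/(302*(64 + 22) - 986786101/2223178155) = ((-154721 - 17658) - 227199)/(302*86 - 986786101/2223178155) = (-172379 - 227199)/(25972 - 986786101/2223178155) = -399578/57739396255559/2223178155 = -399578*2223178155/57739396255559 = -888333080818590/57739396255559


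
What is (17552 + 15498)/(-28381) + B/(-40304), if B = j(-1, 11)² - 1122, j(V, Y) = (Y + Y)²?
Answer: -361301057/51993992 ≈ -6.9489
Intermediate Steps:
j(V, Y) = 4*Y² (j(V, Y) = (2*Y)² = 4*Y²)
B = 233134 (B = (4*11²)² - 1122 = (4*121)² - 1122 = 484² - 1122 = 234256 - 1122 = 233134)
(17552 + 15498)/(-28381) + B/(-40304) = (17552 + 15498)/(-28381) + 233134/(-40304) = 33050*(-1/28381) + 233134*(-1/40304) = -33050/28381 - 10597/1832 = -361301057/51993992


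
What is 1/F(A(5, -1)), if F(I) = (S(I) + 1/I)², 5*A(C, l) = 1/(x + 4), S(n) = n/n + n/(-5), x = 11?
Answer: 140625/812193001 ≈ 0.00017314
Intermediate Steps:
S(n) = 1 - n/5 (S(n) = 1 + n*(-⅕) = 1 - n/5)
A(C, l) = 1/75 (A(C, l) = 1/(5*(11 + 4)) = (⅕)/15 = (⅕)*(1/15) = 1/75)
F(I) = (1 + 1/I - I/5)² (F(I) = ((1 - I/5) + 1/I)² = (1 + 1/I - I/5)²)
1/F(A(5, -1)) = 1/((-5 + (-5 + 1/75)/75)²/(25*75⁻²)) = 1/((1/25)*5625*(-5 + (1/75)*(-374/75))²) = 1/((1/25)*5625*(-5 - 374/5625)²) = 1/((1/25)*5625*(-28499/5625)²) = 1/((1/25)*5625*(812193001/31640625)) = 1/(812193001/140625) = 140625/812193001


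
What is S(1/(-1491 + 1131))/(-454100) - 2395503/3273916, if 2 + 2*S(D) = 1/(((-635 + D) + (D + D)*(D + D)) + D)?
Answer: -1398780097019702971/1911708035335947025 ≈ -0.73169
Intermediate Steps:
S(D) = -1 + 1/(2*(-635 + 2*D + 4*D**2)) (S(D) = -1 + 1/(2*(((-635 + D) + (D + D)*(D + D)) + D)) = -1 + 1/(2*(((-635 + D) + (2*D)*(2*D)) + D)) = -1 + 1/(2*(((-635 + D) + 4*D**2) + D)) = -1 + 1/(2*((-635 + D + 4*D**2) + D)) = -1 + 1/(2*(-635 + 2*D + 4*D**2)))
S(1/(-1491 + 1131))/(-454100) - 2395503/3273916 = ((1271 - 8/(-1491 + 1131)**2 - 4/(-1491 + 1131))/(2*(-635 + 2/(-1491 + 1131) + 4*(1/(-1491 + 1131))**2)))/(-454100) - 2395503/3273916 = ((1271 - 8*(1/(-360))**2 - 4/(-360))/(2*(-635 + 2/(-360) + 4*(1/(-360))**2)))*(-1/454100) - 2395503*1/3273916 = ((1271 - 8*(-1/360)**2 - 4*(-1/360))/(2*(-635 + 2*(-1/360) + 4*(-1/360)**2)))*(-1/454100) - 2395503/3273916 = ((1271 - 8*1/129600 + 1/90)/(2*(-635 - 1/180 + 4*(1/129600))))*(-1/454100) - 2395503/3273916 = ((1271 - 1/16200 + 1/90)/(2*(-635 - 1/180 + 1/32400)))*(-1/454100) - 2395503/3273916 = ((1/2)*(20590379/16200)/(-20574179/32400))*(-1/454100) - 2395503/3273916 = ((1/2)*(-32400/20574179)*(20590379/16200))*(-1/454100) - 2395503/3273916 = -20590379/20574179*(-1/454100) - 2395503/3273916 = 20590379/9342734683900 - 2395503/3273916 = -1398780097019702971/1911708035335947025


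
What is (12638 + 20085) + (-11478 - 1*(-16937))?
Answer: 38182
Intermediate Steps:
(12638 + 20085) + (-11478 - 1*(-16937)) = 32723 + (-11478 + 16937) = 32723 + 5459 = 38182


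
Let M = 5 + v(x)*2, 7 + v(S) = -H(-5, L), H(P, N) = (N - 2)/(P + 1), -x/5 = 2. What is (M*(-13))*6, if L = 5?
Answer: 585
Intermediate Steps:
x = -10 (x = -5*2 = -10)
H(P, N) = (-2 + N)/(1 + P)
v(S) = -25/4 (v(S) = -7 - (-2 + 5)/(1 - 5) = -7 - 3/(-4) = -7 - (-1)*3/4 = -7 - 1*(-¾) = -7 + ¾ = -25/4)
M = -15/2 (M = 5 - 25/4*2 = 5 - 25/2 = -15/2 ≈ -7.5000)
(M*(-13))*6 = -15/2*(-13)*6 = (195/2)*6 = 585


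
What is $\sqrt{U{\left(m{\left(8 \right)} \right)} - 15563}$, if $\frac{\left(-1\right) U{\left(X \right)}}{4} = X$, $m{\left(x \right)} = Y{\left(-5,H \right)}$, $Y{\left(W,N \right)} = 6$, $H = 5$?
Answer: $i \sqrt{15587} \approx 124.85 i$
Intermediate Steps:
$m{\left(x \right)} = 6$
$U{\left(X \right)} = - 4 X$
$\sqrt{U{\left(m{\left(8 \right)} \right)} - 15563} = \sqrt{\left(-4\right) 6 - 15563} = \sqrt{-24 - 15563} = \sqrt{-15587} = i \sqrt{15587}$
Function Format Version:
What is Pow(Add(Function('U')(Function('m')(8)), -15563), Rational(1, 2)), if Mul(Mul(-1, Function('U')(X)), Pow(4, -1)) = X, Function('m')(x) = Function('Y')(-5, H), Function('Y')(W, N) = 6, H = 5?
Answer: Mul(I, Pow(15587, Rational(1, 2))) ≈ Mul(124.85, I)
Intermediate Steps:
Function('m')(x) = 6
Function('U')(X) = Mul(-4, X)
Pow(Add(Function('U')(Function('m')(8)), -15563), Rational(1, 2)) = Pow(Add(Mul(-4, 6), -15563), Rational(1, 2)) = Pow(Add(-24, -15563), Rational(1, 2)) = Pow(-15587, Rational(1, 2)) = Mul(I, Pow(15587, Rational(1, 2)))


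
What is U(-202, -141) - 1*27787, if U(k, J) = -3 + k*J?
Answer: 692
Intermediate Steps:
U(k, J) = -3 + J*k
U(-202, -141) - 1*27787 = (-3 - 141*(-202)) - 1*27787 = (-3 + 28482) - 27787 = 28479 - 27787 = 692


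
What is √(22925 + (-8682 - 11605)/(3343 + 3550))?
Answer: √1089105980034/6893 ≈ 151.40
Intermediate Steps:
√(22925 + (-8682 - 11605)/(3343 + 3550)) = √(22925 - 20287/6893) = √(158001738/6893) = √1089105980034/6893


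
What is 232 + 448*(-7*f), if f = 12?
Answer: -37400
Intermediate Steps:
232 + 448*(-7*f) = 232 + 448*(-7*12) = 232 + 448*(-84) = 232 - 37632 = -37400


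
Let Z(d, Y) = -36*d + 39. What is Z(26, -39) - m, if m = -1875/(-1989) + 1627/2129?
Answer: -1268549045/1411527 ≈ -898.71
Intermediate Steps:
Z(d, Y) = 39 - 36*d
m = 2409326/1411527 (m = -1875*(-1/1989) + 1627*(1/2129) = 625/663 + 1627/2129 = 2409326/1411527 ≈ 1.7069)
Z(26, -39) - m = (39 - 36*26) - 1*2409326/1411527 = (39 - 936) - 2409326/1411527 = -897 - 2409326/1411527 = -1268549045/1411527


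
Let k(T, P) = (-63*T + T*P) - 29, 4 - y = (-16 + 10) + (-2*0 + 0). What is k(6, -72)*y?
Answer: -8390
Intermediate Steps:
y = 10 (y = 4 - ((-16 + 10) + (-2*0 + 0)) = 4 - (-6 + (0 + 0)) = 4 - (-6 + 0) = 4 - 1*(-6) = 4 + 6 = 10)
k(T, P) = -29 - 63*T + P*T (k(T, P) = (-63*T + P*T) - 29 = -29 - 63*T + P*T)
k(6, -72)*y = (-29 - 63*6 - 72*6)*10 = (-29 - 378 - 432)*10 = -839*10 = -8390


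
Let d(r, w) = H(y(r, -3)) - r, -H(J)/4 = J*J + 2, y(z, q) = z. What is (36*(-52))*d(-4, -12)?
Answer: 127296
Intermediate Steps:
H(J) = -8 - 4*J**2 (H(J) = -4*(J*J + 2) = -4*(J**2 + 2) = -4*(2 + J**2) = -8 - 4*J**2)
d(r, w) = -8 - r - 4*r**2 (d(r, w) = (-8 - 4*r**2) - r = -8 - r - 4*r**2)
(36*(-52))*d(-4, -12) = (36*(-52))*(-8 - 1*(-4) - 4*(-4)**2) = -1872*(-8 + 4 - 4*16) = -1872*(-8 + 4 - 64) = -1872*(-68) = 127296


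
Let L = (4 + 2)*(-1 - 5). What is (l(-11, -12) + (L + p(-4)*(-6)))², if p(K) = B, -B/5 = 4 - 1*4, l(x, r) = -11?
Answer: 2209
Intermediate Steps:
L = -36 (L = 6*(-6) = -36)
B = 0 (B = -5*(4 - 1*4) = -5*(4 - 4) = -5*0 = 0)
p(K) = 0
(l(-11, -12) + (L + p(-4)*(-6)))² = (-11 + (-36 + 0*(-6)))² = (-11 + (-36 + 0))² = (-11 - 36)² = (-47)² = 2209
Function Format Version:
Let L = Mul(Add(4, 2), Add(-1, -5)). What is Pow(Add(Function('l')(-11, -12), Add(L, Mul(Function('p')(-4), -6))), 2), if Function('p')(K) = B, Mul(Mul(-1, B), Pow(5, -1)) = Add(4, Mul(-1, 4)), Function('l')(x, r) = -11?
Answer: 2209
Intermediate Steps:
L = -36 (L = Mul(6, -6) = -36)
B = 0 (B = Mul(-5, Add(4, Mul(-1, 4))) = Mul(-5, Add(4, -4)) = Mul(-5, 0) = 0)
Function('p')(K) = 0
Pow(Add(Function('l')(-11, -12), Add(L, Mul(Function('p')(-4), -6))), 2) = Pow(Add(-11, Add(-36, Mul(0, -6))), 2) = Pow(Add(-11, Add(-36, 0)), 2) = Pow(Add(-11, -36), 2) = Pow(-47, 2) = 2209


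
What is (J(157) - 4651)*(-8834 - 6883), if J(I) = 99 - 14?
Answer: 71763822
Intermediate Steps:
J(I) = 85
(J(157) - 4651)*(-8834 - 6883) = (85 - 4651)*(-8834 - 6883) = -4566*(-15717) = 71763822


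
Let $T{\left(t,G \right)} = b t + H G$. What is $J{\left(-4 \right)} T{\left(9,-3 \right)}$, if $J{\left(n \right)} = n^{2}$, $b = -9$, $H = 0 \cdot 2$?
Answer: $-1296$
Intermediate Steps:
$H = 0$
$T{\left(t,G \right)} = - 9 t$ ($T{\left(t,G \right)} = - 9 t + 0 G = - 9 t + 0 = - 9 t$)
$J{\left(-4 \right)} T{\left(9,-3 \right)} = \left(-4\right)^{2} \left(\left(-9\right) 9\right) = 16 \left(-81\right) = -1296$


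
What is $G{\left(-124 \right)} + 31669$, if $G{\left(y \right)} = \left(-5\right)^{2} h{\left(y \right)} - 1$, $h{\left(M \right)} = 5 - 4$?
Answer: $31693$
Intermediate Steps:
$h{\left(M \right)} = 1$
$G{\left(y \right)} = 24$ ($G{\left(y \right)} = \left(-5\right)^{2} \cdot 1 - 1 = 25 \cdot 1 - 1 = 25 - 1 = 24$)
$G{\left(-124 \right)} + 31669 = 24 + 31669 = 31693$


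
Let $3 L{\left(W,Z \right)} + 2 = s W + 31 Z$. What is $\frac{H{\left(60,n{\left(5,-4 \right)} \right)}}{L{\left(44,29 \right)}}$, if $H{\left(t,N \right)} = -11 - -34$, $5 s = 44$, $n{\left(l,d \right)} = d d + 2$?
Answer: $\frac{345}{6421} \approx 0.05373$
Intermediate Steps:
$n{\left(l,d \right)} = 2 + d^{2}$ ($n{\left(l,d \right)} = d^{2} + 2 = 2 + d^{2}$)
$s = \frac{44}{5}$ ($s = \frac{1}{5} \cdot 44 = \frac{44}{5} \approx 8.8$)
$L{\left(W,Z \right)} = - \frac{2}{3} + \frac{31 Z}{3} + \frac{44 W}{15}$ ($L{\left(W,Z \right)} = - \frac{2}{3} + \frac{\frac{44 W}{5} + 31 Z}{3} = - \frac{2}{3} + \frac{31 Z + \frac{44 W}{5}}{3} = - \frac{2}{3} + \left(\frac{31 Z}{3} + \frac{44 W}{15}\right) = - \frac{2}{3} + \frac{31 Z}{3} + \frac{44 W}{15}$)
$H{\left(t,N \right)} = 23$ ($H{\left(t,N \right)} = -11 + 34 = 23$)
$\frac{H{\left(60,n{\left(5,-4 \right)} \right)}}{L{\left(44,29 \right)}} = \frac{23}{- \frac{2}{3} + \frac{31}{3} \cdot 29 + \frac{44}{15} \cdot 44} = \frac{23}{- \frac{2}{3} + \frac{899}{3} + \frac{1936}{15}} = \frac{23}{\frac{6421}{15}} = 23 \cdot \frac{15}{6421} = \frac{345}{6421}$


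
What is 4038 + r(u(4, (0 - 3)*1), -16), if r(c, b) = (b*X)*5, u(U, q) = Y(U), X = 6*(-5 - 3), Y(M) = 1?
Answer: 7878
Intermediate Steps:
X = -48 (X = 6*(-8) = -48)
u(U, q) = 1
r(c, b) = -240*b (r(c, b) = (b*(-48))*5 = -48*b*5 = -240*b)
4038 + r(u(4, (0 - 3)*1), -16) = 4038 - 240*(-16) = 4038 + 3840 = 7878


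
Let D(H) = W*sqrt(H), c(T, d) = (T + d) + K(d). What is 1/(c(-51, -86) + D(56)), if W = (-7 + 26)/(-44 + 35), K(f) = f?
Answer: -18063/4007833 + 342*sqrt(14)/4007833 ≈ -0.0041876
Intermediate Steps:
W = -19/9 (W = 19/(-9) = 19*(-1/9) = -19/9 ≈ -2.1111)
c(T, d) = T + 2*d (c(T, d) = (T + d) + d = T + 2*d)
D(H) = -19*sqrt(H)/9
1/(c(-51, -86) + D(56)) = 1/((-51 + 2*(-86)) - 38*sqrt(14)/9) = 1/((-51 - 172) - 38*sqrt(14)/9) = 1/(-223 - 38*sqrt(14)/9)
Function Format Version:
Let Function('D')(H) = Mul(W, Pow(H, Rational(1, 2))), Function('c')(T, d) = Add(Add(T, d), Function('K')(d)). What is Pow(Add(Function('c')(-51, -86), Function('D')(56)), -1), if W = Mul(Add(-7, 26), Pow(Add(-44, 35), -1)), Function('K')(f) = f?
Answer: Add(Rational(-18063, 4007833), Mul(Rational(342, 4007833), Pow(14, Rational(1, 2)))) ≈ -0.0041876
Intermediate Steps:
W = Rational(-19, 9) (W = Mul(19, Pow(-9, -1)) = Mul(19, Rational(-1, 9)) = Rational(-19, 9) ≈ -2.1111)
Function('c')(T, d) = Add(T, Mul(2, d)) (Function('c')(T, d) = Add(Add(T, d), d) = Add(T, Mul(2, d)))
Function('D')(H) = Mul(Rational(-19, 9), Pow(H, Rational(1, 2)))
Pow(Add(Function('c')(-51, -86), Function('D')(56)), -1) = Pow(Add(Add(-51, Mul(2, -86)), Mul(Rational(-19, 9), Pow(56, Rational(1, 2)))), -1) = Pow(Add(Add(-51, -172), Mul(Rational(-19, 9), Mul(2, Pow(14, Rational(1, 2))))), -1) = Pow(Add(-223, Mul(Rational(-38, 9), Pow(14, Rational(1, 2)))), -1)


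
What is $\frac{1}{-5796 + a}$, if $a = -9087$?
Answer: $- \frac{1}{14883} \approx -6.7191 \cdot 10^{-5}$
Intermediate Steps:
$\frac{1}{-5796 + a} = \frac{1}{-5796 - 9087} = \frac{1}{-14883} = - \frac{1}{14883}$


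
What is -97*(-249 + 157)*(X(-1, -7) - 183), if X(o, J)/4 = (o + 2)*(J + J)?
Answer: -2132836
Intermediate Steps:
X(o, J) = 8*J*(2 + o) (X(o, J) = 4*((o + 2)*(J + J)) = 4*((2 + o)*(2*J)) = 4*(2*J*(2 + o)) = 8*J*(2 + o))
-97*(-249 + 157)*(X(-1, -7) - 183) = -97*(-249 + 157)*(8*(-7)*(2 - 1) - 183) = -(-8924)*(8*(-7)*1 - 183) = -(-8924)*(-56 - 183) = -(-8924)*(-239) = -97*21988 = -2132836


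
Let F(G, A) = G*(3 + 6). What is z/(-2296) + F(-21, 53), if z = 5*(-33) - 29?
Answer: -216875/1148 ≈ -188.92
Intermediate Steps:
z = -194 (z = -165 - 29 = -194)
F(G, A) = 9*G (F(G, A) = G*9 = 9*G)
z/(-2296) + F(-21, 53) = -194/(-2296) + 9*(-21) = -194*(-1/2296) - 189 = 97/1148 - 189 = -216875/1148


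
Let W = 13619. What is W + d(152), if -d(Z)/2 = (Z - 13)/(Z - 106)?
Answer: 313098/23 ≈ 13613.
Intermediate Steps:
d(Z) = -2*(-13 + Z)/(-106 + Z) (d(Z) = -2*(Z - 13)/(Z - 106) = -2*(-13 + Z)/(-106 + Z))
W + d(152) = 13619 + 2*(13 - 1*152)/(-106 + 152) = 13619 + 2*(13 - 152)/46 = 13619 + 2*(1/46)*(-139) = 13619 - 139/23 = 313098/23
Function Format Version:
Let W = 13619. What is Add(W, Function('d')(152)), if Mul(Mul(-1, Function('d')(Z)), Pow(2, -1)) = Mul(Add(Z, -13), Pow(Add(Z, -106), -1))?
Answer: Rational(313098, 23) ≈ 13613.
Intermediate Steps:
Function('d')(Z) = Mul(-2, Pow(Add(-106, Z), -1), Add(-13, Z)) (Function('d')(Z) = Mul(-2, Mul(Add(Z, -13), Pow(Add(Z, -106), -1))) = Mul(-2, Mul(Add(-13, Z), Pow(Add(-106, Z), -1))) = Mul(-2, Mul(Pow(Add(-106, Z), -1), Add(-13, Z))) = Mul(-2, Pow(Add(-106, Z), -1), Add(-13, Z)))
Add(W, Function('d')(152)) = Add(13619, Mul(2, Pow(Add(-106, 152), -1), Add(13, Mul(-1, 152)))) = Add(13619, Mul(2, Pow(46, -1), Add(13, -152))) = Add(13619, Mul(2, Rational(1, 46), -139)) = Add(13619, Rational(-139, 23)) = Rational(313098, 23)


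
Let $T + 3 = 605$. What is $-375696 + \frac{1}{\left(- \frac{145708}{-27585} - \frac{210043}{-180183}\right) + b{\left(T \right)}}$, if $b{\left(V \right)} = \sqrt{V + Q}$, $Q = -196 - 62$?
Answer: $- \frac{311878476915268429155669921}{830135160385879947071} + \frac{5489857730631618450 \sqrt{86}}{830135160385879947071} \approx -3.757 \cdot 10^{5}$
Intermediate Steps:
$T = 602$ ($T = -3 + 605 = 602$)
$Q = -258$
$b{\left(V \right)} = \sqrt{-258 + V}$ ($b{\left(V \right)} = \sqrt{V - 258} = \sqrt{-258 + V}$)
$-375696 + \frac{1}{\left(- \frac{145708}{-27585} - \frac{210043}{-180183}\right) + b{\left(T \right)}} = -375696 + \frac{1}{\left(- \frac{145708}{-27585} - \frac{210043}{-180183}\right) + \sqrt{-258 + 602}} = -375696 + \frac{1}{\left(\left(-145708\right) \left(- \frac{1}{27585}\right) - - \frac{210043}{180183}\right) + \sqrt{344}} = -375696 + \frac{1}{\left(\frac{145708}{27585} + \frac{210043}{180183}\right) + 2 \sqrt{86}} = -375696 + \frac{1}{\frac{10682713573}{1656782685} + 2 \sqrt{86}}$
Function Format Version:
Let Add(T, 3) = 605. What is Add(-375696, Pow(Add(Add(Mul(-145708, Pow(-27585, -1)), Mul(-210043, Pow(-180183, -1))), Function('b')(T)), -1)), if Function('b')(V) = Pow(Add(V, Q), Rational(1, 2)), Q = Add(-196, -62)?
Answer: Add(Rational(-311878476915268429155669921, 830135160385879947071), Mul(Rational(5489857730631618450, 830135160385879947071), Pow(86, Rational(1, 2)))) ≈ -3.7570e+5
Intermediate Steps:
T = 602 (T = Add(-3, 605) = 602)
Q = -258
Function('b')(V) = Pow(Add(-258, V), Rational(1, 2)) (Function('b')(V) = Pow(Add(V, -258), Rational(1, 2)) = Pow(Add(-258, V), Rational(1, 2)))
Add(-375696, Pow(Add(Add(Mul(-145708, Pow(-27585, -1)), Mul(-210043, Pow(-180183, -1))), Function('b')(T)), -1)) = Add(-375696, Pow(Add(Add(Mul(-145708, Pow(-27585, -1)), Mul(-210043, Pow(-180183, -1))), Pow(Add(-258, 602), Rational(1, 2))), -1)) = Add(-375696, Pow(Add(Add(Mul(-145708, Rational(-1, 27585)), Mul(-210043, Rational(-1, 180183))), Pow(344, Rational(1, 2))), -1)) = Add(-375696, Pow(Add(Add(Rational(145708, 27585), Rational(210043, 180183)), Mul(2, Pow(86, Rational(1, 2)))), -1)) = Add(-375696, Pow(Add(Rational(10682713573, 1656782685), Mul(2, Pow(86, Rational(1, 2)))), -1))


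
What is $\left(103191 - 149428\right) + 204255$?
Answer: $158018$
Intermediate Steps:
$\left(103191 - 149428\right) + 204255 = -46237 + 204255 = 158018$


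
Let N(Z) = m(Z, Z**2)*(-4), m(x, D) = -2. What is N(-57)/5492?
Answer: 2/1373 ≈ 0.0014567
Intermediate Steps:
N(Z) = 8 (N(Z) = -2*(-4) = 8)
N(-57)/5492 = 8/5492 = 8*(1/5492) = 2/1373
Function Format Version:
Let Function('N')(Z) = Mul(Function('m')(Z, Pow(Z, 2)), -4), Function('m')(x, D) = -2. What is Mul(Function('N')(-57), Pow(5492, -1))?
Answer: Rational(2, 1373) ≈ 0.0014567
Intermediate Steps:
Function('N')(Z) = 8 (Function('N')(Z) = Mul(-2, -4) = 8)
Mul(Function('N')(-57), Pow(5492, -1)) = Mul(8, Pow(5492, -1)) = Mul(8, Rational(1, 5492)) = Rational(2, 1373)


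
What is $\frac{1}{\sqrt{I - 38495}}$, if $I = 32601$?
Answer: $- \frac{i \sqrt{5894}}{5894} \approx - 0.013026 i$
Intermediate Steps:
$\frac{1}{\sqrt{I - 38495}} = \frac{1}{\sqrt{32601 - 38495}} = \frac{1}{\sqrt{-5894}} = \frac{1}{i \sqrt{5894}} = - \frac{i \sqrt{5894}}{5894}$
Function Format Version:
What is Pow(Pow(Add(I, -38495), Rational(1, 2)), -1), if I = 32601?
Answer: Mul(Rational(-1, 5894), I, Pow(5894, Rational(1, 2))) ≈ Mul(-0.013026, I)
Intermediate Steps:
Pow(Pow(Add(I, -38495), Rational(1, 2)), -1) = Pow(Pow(Add(32601, -38495), Rational(1, 2)), -1) = Pow(Pow(-5894, Rational(1, 2)), -1) = Pow(Mul(I, Pow(5894, Rational(1, 2))), -1) = Mul(Rational(-1, 5894), I, Pow(5894, Rational(1, 2)))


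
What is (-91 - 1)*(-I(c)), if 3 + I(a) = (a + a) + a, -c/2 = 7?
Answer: -4140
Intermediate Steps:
c = -14 (c = -2*7 = -14)
I(a) = -3 + 3*a (I(a) = -3 + ((a + a) + a) = -3 + (2*a + a) = -3 + 3*a)
(-91 - 1)*(-I(c)) = (-91 - 1)*(-(-3 + 3*(-14))) = -(-92)*(-3 - 42) = -(-92)*(-45) = -92*45 = -4140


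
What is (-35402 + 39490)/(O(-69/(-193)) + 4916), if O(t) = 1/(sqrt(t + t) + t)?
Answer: 439518666888/528475045895 - 788984*sqrt(26634)/528475045895 ≈ 0.83143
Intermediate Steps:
O(t) = 1/(t + sqrt(2)*sqrt(t)) (O(t) = 1/(sqrt(2*t) + t) = 1/(sqrt(2)*sqrt(t) + t) = 1/(t + sqrt(2)*sqrt(t)))
(-35402 + 39490)/(O(-69/(-193)) + 4916) = (-35402 + 39490)/(1/(-69/(-193) + sqrt(2)*sqrt(-69/(-193))) + 4916) = 4088/(1/(-69*(-1/193) + sqrt(2)*sqrt(-69*(-1/193))) + 4916) = 4088/(1/(69/193 + sqrt(2)*sqrt(69/193)) + 4916) = 4088/(1/(69/193 + sqrt(2)*(sqrt(13317)/193)) + 4916) = 4088/(1/(69/193 + sqrt(26634)/193) + 4916) = 4088/(4916 + 1/(69/193 + sqrt(26634)/193))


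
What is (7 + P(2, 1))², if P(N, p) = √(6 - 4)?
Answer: (7 + √2)² ≈ 70.799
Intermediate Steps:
P(N, p) = √2
(7 + P(2, 1))² = (7 + √2)²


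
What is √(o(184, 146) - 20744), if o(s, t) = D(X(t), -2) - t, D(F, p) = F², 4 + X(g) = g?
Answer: 11*I*√6 ≈ 26.944*I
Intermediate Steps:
X(g) = -4 + g
o(s, t) = (-4 + t)² - t
√(o(184, 146) - 20744) = √(((-4 + 146)² - 1*146) - 20744) = √((142² - 146) - 20744) = √((20164 - 146) - 20744) = √(20018 - 20744) = √(-726) = 11*I*√6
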